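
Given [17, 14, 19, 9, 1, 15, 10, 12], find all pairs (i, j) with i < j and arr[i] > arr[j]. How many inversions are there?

Finding inversions in [17, 14, 19, 9, 1, 15, 10, 12]:

(0, 1): arr[0]=17 > arr[1]=14
(0, 3): arr[0]=17 > arr[3]=9
(0, 4): arr[0]=17 > arr[4]=1
(0, 5): arr[0]=17 > arr[5]=15
(0, 6): arr[0]=17 > arr[6]=10
(0, 7): arr[0]=17 > arr[7]=12
(1, 3): arr[1]=14 > arr[3]=9
(1, 4): arr[1]=14 > arr[4]=1
(1, 6): arr[1]=14 > arr[6]=10
(1, 7): arr[1]=14 > arr[7]=12
(2, 3): arr[2]=19 > arr[3]=9
(2, 4): arr[2]=19 > arr[4]=1
(2, 5): arr[2]=19 > arr[5]=15
(2, 6): arr[2]=19 > arr[6]=10
(2, 7): arr[2]=19 > arr[7]=12
(3, 4): arr[3]=9 > arr[4]=1
(5, 6): arr[5]=15 > arr[6]=10
(5, 7): arr[5]=15 > arr[7]=12

Total inversions: 18

The array has 18 inversion(s): (0,1), (0,3), (0,4), (0,5), (0,6), (0,7), (1,3), (1,4), (1,6), (1,7), (2,3), (2,4), (2,5), (2,6), (2,7), (3,4), (5,6), (5,7). Each pair (i,j) satisfies i < j and arr[i] > arr[j].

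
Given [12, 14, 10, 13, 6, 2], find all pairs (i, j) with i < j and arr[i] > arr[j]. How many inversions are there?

Finding inversions in [12, 14, 10, 13, 6, 2]:

(0, 2): arr[0]=12 > arr[2]=10
(0, 4): arr[0]=12 > arr[4]=6
(0, 5): arr[0]=12 > arr[5]=2
(1, 2): arr[1]=14 > arr[2]=10
(1, 3): arr[1]=14 > arr[3]=13
(1, 4): arr[1]=14 > arr[4]=6
(1, 5): arr[1]=14 > arr[5]=2
(2, 4): arr[2]=10 > arr[4]=6
(2, 5): arr[2]=10 > arr[5]=2
(3, 4): arr[3]=13 > arr[4]=6
(3, 5): arr[3]=13 > arr[5]=2
(4, 5): arr[4]=6 > arr[5]=2

Total inversions: 12

The array has 12 inversion(s): (0,2), (0,4), (0,5), (1,2), (1,3), (1,4), (1,5), (2,4), (2,5), (3,4), (3,5), (4,5). Each pair (i,j) satisfies i < j and arr[i] > arr[j].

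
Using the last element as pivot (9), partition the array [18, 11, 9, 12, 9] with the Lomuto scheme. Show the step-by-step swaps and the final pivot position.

Lomuto partition with pivot = 9:

Initial array: [18, 11, 9, 12, 9]

arr[0]=18 > 9: no swap
arr[1]=11 > 9: no swap
arr[2]=9 <= 9: swap with position 0, array becomes [9, 11, 18, 12, 9]
arr[3]=12 > 9: no swap

Place pivot at position 1: [9, 9, 18, 12, 11]
Pivot position: 1

After partitioning with pivot 9, the array becomes [9, 9, 18, 12, 11]. The pivot is placed at index 1. All elements to the left of the pivot are <= 9, and all elements to the right are > 9.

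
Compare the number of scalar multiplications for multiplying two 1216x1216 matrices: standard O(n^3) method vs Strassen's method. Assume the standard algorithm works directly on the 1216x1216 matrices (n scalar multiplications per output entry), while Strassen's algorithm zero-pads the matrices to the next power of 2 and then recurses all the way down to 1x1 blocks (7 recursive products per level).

Matrix multiplication for 1216x1216 matrices:

Strassen's algorithm requires power-of-2 dimensions. Pad 1216x1216 to 2048x2048 (next power of 2).

Standard algorithm: 1216^3 = 1798045696 multiplications
Strassen's algorithm: 7^(log2(2048)) = 7^11 = 1977326743 multiplications
Difference: 1798045696 - 1977326743 = -179281047 (Strassen uses MORE here due to padding overhead — for small or just-over-power-of-2 n, padding can outweigh the per-level savings)

Standard: 1798045696 multiplications (1216^3). Strassen: 1977326743 multiplications (7^11, after padding to 2048x2048). Strassen reduces 8 recursive multiplications to 7 at each level.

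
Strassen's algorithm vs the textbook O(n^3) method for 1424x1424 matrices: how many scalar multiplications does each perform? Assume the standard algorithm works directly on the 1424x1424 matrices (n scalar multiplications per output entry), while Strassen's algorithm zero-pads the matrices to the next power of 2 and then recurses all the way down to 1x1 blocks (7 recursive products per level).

Matrix multiplication for 1424x1424 matrices:

Strassen's algorithm requires power-of-2 dimensions. Pad 1424x1424 to 2048x2048 (next power of 2).

Standard algorithm: 1424^3 = 2887553024 multiplications
Strassen's algorithm: 7^(log2(2048)) = 7^11 = 1977326743 multiplications
Savings: 2887553024 - 1977326743 = 910226281 multiplications

Standard: 2887553024 multiplications (1424^3). Strassen: 1977326743 multiplications (7^11, after padding to 2048x2048). Strassen reduces 8 recursive multiplications to 7 at each level.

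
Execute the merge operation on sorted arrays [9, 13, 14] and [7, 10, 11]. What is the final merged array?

Merging process:

Compare 9 vs 7: take 7 from right. Merged: [7]
Compare 9 vs 10: take 9 from left. Merged: [7, 9]
Compare 13 vs 10: take 10 from right. Merged: [7, 9, 10]
Compare 13 vs 11: take 11 from right. Merged: [7, 9, 10, 11]
Append remaining from left: [13, 14]. Merged: [7, 9, 10, 11, 13, 14]

Final merged array: [7, 9, 10, 11, 13, 14]
Total comparisons: 4

The merged array is [7, 9, 10, 11, 13, 14], requiring 4 comparisons. The merge step runs in O(n) time where n is the total number of elements.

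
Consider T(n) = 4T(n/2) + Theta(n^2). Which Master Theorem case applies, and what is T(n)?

Master Theorem for T(n) = 4T(n/2) + O(n^2):

a = 4, b = 2, c = 2
log_b(a) = log_2(4) = 2.0000

Case 2: c = 2 = log_2(4) = 2.0000
T(n) = O(n^2 log n) = O(n^2 log n)

For T(n) = 4T(n/2) + O(n^2): log_2(4) = 2.0000. This is Case 2 of the Master Theorem (c = log_b(a), equal work at all levels), giving O(n^2 log n).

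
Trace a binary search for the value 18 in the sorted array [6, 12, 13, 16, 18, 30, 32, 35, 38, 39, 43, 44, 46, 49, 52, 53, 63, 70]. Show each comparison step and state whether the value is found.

Binary search for 18 in [6, 12, 13, 16, 18, 30, 32, 35, 38, 39, 43, 44, 46, 49, 52, 53, 63, 70]:

lo=0, hi=17, mid=8, arr[mid]=38 -> 38 > 18, search left half
lo=0, hi=7, mid=3, arr[mid]=16 -> 16 < 18, search right half
lo=4, hi=7, mid=5, arr[mid]=30 -> 30 > 18, search left half
lo=4, hi=4, mid=4, arr[mid]=18 -> Found target at index 4!

Binary search finds 18 at index 4 after 4 comparisons. The search repeatedly halves the search space by comparing with the middle element.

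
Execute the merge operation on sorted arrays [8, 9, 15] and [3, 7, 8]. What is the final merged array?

Merging process:

Compare 8 vs 3: take 3 from right. Merged: [3]
Compare 8 vs 7: take 7 from right. Merged: [3, 7]
Compare 8 vs 8: take 8 from left. Merged: [3, 7, 8]
Compare 9 vs 8: take 8 from right. Merged: [3, 7, 8, 8]
Append remaining from left: [9, 15]. Merged: [3, 7, 8, 8, 9, 15]

Final merged array: [3, 7, 8, 8, 9, 15]
Total comparisons: 4

The merged array is [3, 7, 8, 8, 9, 15], requiring 4 comparisons. The merge step runs in O(n) time where n is the total number of elements.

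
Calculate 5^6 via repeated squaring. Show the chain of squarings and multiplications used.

Computing 5^6 by squaring (build up from 5^1; each line after the first costs one multiplication):

5^1 = 5
5^2 = (5^1)^2 = 5^2 = 25
5^3 = 5 * 5^2 = 5 * 25 = 125
5^6 = (5^3)^2 = 125^2 = 15625

Result: 15625
Multiplications needed: 3 (3 lines after 5^1)

5^6 = 15625. Using exponentiation by squaring, this requires 3 multiplications. The key idea: if the exponent is even, square the half-power; if odd, multiply by the base once.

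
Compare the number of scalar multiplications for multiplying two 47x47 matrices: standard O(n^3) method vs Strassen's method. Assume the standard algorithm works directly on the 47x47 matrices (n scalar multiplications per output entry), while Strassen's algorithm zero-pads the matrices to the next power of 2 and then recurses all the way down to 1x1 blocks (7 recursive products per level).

Matrix multiplication for 47x47 matrices:

Strassen's algorithm requires power-of-2 dimensions. Pad 47x47 to 64x64 (next power of 2).

Standard algorithm: 47^3 = 103823 multiplications
Strassen's algorithm: 7^(log2(64)) = 7^6 = 117649 multiplications
Difference: 103823 - 117649 = -13826 (Strassen uses MORE here due to padding overhead — for small or just-over-power-of-2 n, padding can outweigh the per-level savings)

Standard: 103823 multiplications (47^3). Strassen: 117649 multiplications (7^6, after padding to 64x64). Strassen reduces 8 recursive multiplications to 7 at each level.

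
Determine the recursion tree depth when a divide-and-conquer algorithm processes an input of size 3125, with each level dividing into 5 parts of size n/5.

For divide and conquer with division factor 5:

Problem sizes at each level:
Level 0: 3125
Level 1: 625
Level 2: 125
Level 3: 25
Level 4: 5
Level 5: 1

The root is level 0 and the size-1 base case is level 5 (the tree spans levels 0 through 5, i.e. 6 levels counting the root), so the depth is the number of divisions: log_5(3125) = 5

The recursion tree depth is log_5(3125) = 5. At each level, the problem size is divided by 5, so it takes 5 divisions to reduce to a base case of size 1. The algorithm makes 5 recursive calls at each level.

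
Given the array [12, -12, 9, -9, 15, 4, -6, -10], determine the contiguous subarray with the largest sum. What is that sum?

Using Kadane's algorithm on [12, -12, 9, -9, 15, 4, -6, -10]:

Scanning through the array:
Position 1 (value -12): max_ending_here = 0, max_so_far = 12
Position 2 (value 9): max_ending_here = 9, max_so_far = 12
Position 3 (value -9): max_ending_here = 0, max_so_far = 12
Position 4 (value 15): max_ending_here = 15, max_so_far = 15
Position 5 (value 4): max_ending_here = 19, max_so_far = 19
Position 6 (value -6): max_ending_here = 13, max_so_far = 19
Position 7 (value -10): max_ending_here = 3, max_so_far = 19

Maximum subarray: [12, -12, 9, -9, 15, 4]
Maximum sum: 19

The maximum subarray is [12, -12, 9, -9, 15, 4] with sum 19. This subarray runs from index 0 to index 5.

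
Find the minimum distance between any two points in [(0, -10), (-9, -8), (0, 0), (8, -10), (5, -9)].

Computing all pairwise distances among 5 points:

d((0, -10), (-9, -8)) = 9.2195
d((0, -10), (0, 0)) = 10.0
d((0, -10), (8, -10)) = 8.0
d((0, -10), (5, -9)) = 5.099
d((-9, -8), (0, 0)) = 12.0416
d((-9, -8), (8, -10)) = 17.1172
d((-9, -8), (5, -9)) = 14.0357
d((0, 0), (8, -10)) = 12.8062
d((0, 0), (5, -9)) = 10.2956
d((8, -10), (5, -9)) = 3.1623 <-- minimum

Closest pair: (8, -10) and (5, -9) with distance 3.1623

The closest pair is (8, -10) and (5, -9) with Euclidean distance 3.1623. For 5 points, brute-force pairwise comparison is shown above. For large n, the divide-and-conquer algorithm (sort by x, recurse on halves, check the dividing strip) achieves O(n log n).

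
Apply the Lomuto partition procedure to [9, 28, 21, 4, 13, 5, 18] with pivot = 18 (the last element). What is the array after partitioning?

Lomuto partition with pivot = 18:

Initial array: [9, 28, 21, 4, 13, 5, 18]

arr[0]=9 <= 18: swap with position 0, array becomes [9, 28, 21, 4, 13, 5, 18]
arr[1]=28 > 18: no swap
arr[2]=21 > 18: no swap
arr[3]=4 <= 18: swap with position 1, array becomes [9, 4, 21, 28, 13, 5, 18]
arr[4]=13 <= 18: swap with position 2, array becomes [9, 4, 13, 28, 21, 5, 18]
arr[5]=5 <= 18: swap with position 3, array becomes [9, 4, 13, 5, 21, 28, 18]

Place pivot at position 4: [9, 4, 13, 5, 18, 28, 21]
Pivot position: 4

After partitioning with pivot 18, the array becomes [9, 4, 13, 5, 18, 28, 21]. The pivot is placed at index 4. All elements to the left of the pivot are <= 18, and all elements to the right are > 18.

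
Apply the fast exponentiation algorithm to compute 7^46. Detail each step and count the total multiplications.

Computing 7^46 by squaring (build up from 7^1; each line after the first costs one multiplication):

7^1 = 7
7^2 = (7^1)^2 = 7^2 = 49
7^4 = (7^2)^2 = 49^2 = 2401
7^5 = 7 * 7^4 = 7 * 2401 = 16807
7^10 = (7^5)^2 = 16807^2 = 282475249
7^11 = 7 * 7^10 = 7 * 282475249 = 1977326743
7^22 = (7^11)^2 = 1977326743^2 = 3909821048582988049
7^23 = 7 * 7^22 = 7 * 3909821048582988049 = 27368747340080916343
7^46 = (7^23)^2 = 27368747340080916343^2 = 749048330965186233494494102694564493649

Result: 749048330965186233494494102694564493649
Multiplications needed: 8 (8 lines after 7^1)

7^46 = 749048330965186233494494102694564493649. Using exponentiation by squaring, this requires 8 multiplications. The key idea: if the exponent is even, square the half-power; if odd, multiply by the base once.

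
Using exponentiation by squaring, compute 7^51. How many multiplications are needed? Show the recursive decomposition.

Computing 7^51 by squaring (build up from 7^1; each line after the first costs one multiplication):

7^1 = 7
7^2 = (7^1)^2 = 7^2 = 49
7^3 = 7 * 7^2 = 7 * 49 = 343
7^6 = (7^3)^2 = 343^2 = 117649
7^12 = (7^6)^2 = 117649^2 = 13841287201
7^24 = (7^12)^2 = 13841287201^2 = 191581231380566414401
7^25 = 7 * 7^24 = 7 * 191581231380566414401 = 1341068619663964900807
7^50 = (7^25)^2 = 1341068619663964900807^2 = 1798465042647412146620280340569649349251249
7^51 = 7 * 7^50 = 7 * 1798465042647412146620280340569649349251249 = 12589255298531885026341962383987545444758743

Result: 12589255298531885026341962383987545444758743
Multiplications needed: 8 (8 lines after 7^1)

7^51 = 12589255298531885026341962383987545444758743. Using exponentiation by squaring, this requires 8 multiplications. The key idea: if the exponent is even, square the half-power; if odd, multiply by the base once.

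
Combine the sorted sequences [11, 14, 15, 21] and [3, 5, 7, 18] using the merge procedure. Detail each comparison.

Merging process:

Compare 11 vs 3: take 3 from right. Merged: [3]
Compare 11 vs 5: take 5 from right. Merged: [3, 5]
Compare 11 vs 7: take 7 from right. Merged: [3, 5, 7]
Compare 11 vs 18: take 11 from left. Merged: [3, 5, 7, 11]
Compare 14 vs 18: take 14 from left. Merged: [3, 5, 7, 11, 14]
Compare 15 vs 18: take 15 from left. Merged: [3, 5, 7, 11, 14, 15]
Compare 21 vs 18: take 18 from right. Merged: [3, 5, 7, 11, 14, 15, 18]
Append remaining from left: [21]. Merged: [3, 5, 7, 11, 14, 15, 18, 21]

Final merged array: [3, 5, 7, 11, 14, 15, 18, 21]
Total comparisons: 7

The merged array is [3, 5, 7, 11, 14, 15, 18, 21], requiring 7 comparisons. The merge step runs in O(n) time where n is the total number of elements.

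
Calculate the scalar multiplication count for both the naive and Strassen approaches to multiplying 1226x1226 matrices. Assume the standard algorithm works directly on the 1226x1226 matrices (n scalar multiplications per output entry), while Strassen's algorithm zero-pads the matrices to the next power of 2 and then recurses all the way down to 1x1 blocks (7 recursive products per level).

Matrix multiplication for 1226x1226 matrices:

Strassen's algorithm requires power-of-2 dimensions. Pad 1226x1226 to 2048x2048 (next power of 2).

Standard algorithm: 1226^3 = 1842771176 multiplications
Strassen's algorithm: 7^(log2(2048)) = 7^11 = 1977326743 multiplications
Difference: 1842771176 - 1977326743 = -134555567 (Strassen uses MORE here due to padding overhead — for small or just-over-power-of-2 n, padding can outweigh the per-level savings)

Standard: 1842771176 multiplications (1226^3). Strassen: 1977326743 multiplications (7^11, after padding to 2048x2048). Strassen reduces 8 recursive multiplications to 7 at each level.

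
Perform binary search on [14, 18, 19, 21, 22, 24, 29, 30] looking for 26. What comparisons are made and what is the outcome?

Binary search for 26 in [14, 18, 19, 21, 22, 24, 29, 30]:

lo=0, hi=7, mid=3, arr[mid]=21 -> 21 < 26, search right half
lo=4, hi=7, mid=5, arr[mid]=24 -> 24 < 26, search right half
lo=6, hi=7, mid=6, arr[mid]=29 -> 29 > 26, search left half
lo=6 > hi=5, target 26 not found

Binary search determines that 26 is not in the array after 3 comparisons. The search space was exhausted without finding the target.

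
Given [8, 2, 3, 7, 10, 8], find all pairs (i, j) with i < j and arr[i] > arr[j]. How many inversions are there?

Finding inversions in [8, 2, 3, 7, 10, 8]:

(0, 1): arr[0]=8 > arr[1]=2
(0, 2): arr[0]=8 > arr[2]=3
(0, 3): arr[0]=8 > arr[3]=7
(4, 5): arr[4]=10 > arr[5]=8

Total inversions: 4

The array has 4 inversion(s): (0,1), (0,2), (0,3), (4,5). Each pair (i,j) satisfies i < j and arr[i] > arr[j].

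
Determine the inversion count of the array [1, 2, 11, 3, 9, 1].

Finding inversions in [1, 2, 11, 3, 9, 1]:

(1, 5): arr[1]=2 > arr[5]=1
(2, 3): arr[2]=11 > arr[3]=3
(2, 4): arr[2]=11 > arr[4]=9
(2, 5): arr[2]=11 > arr[5]=1
(3, 5): arr[3]=3 > arr[5]=1
(4, 5): arr[4]=9 > arr[5]=1

Total inversions: 6

The array has 6 inversion(s): (1,5), (2,3), (2,4), (2,5), (3,5), (4,5). Each pair (i,j) satisfies i < j and arr[i] > arr[j].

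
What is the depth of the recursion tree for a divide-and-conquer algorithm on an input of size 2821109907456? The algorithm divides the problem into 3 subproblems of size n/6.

For divide and conquer with division factor 6:

Problem sizes at each level:
Level 0: 2821109907456
Level 1: 470184984576
Level 2: 78364164096
Level 3: 13060694016
Level 4: 2176782336
Level 5: 362797056
Level 6: 60466176
Level 7: 10077696
Level 8: 1679616
Level 9: 279936
Level 10: 46656
Level 11: 7776
Level 12: 1296
Level 13: 216
Level 14: 36
Level 15: 6
Level 16: 1

The root is level 0 and the size-1 base case is level 16 (the tree spans levels 0 through 16, i.e. 17 levels counting the root), so the depth is the number of divisions: log_6(2821109907456) = 16

The recursion tree depth is log_6(2821109907456) = 16. At each level, the problem size is divided by 6, so it takes 16 divisions to reduce to a base case of size 1. The algorithm makes 3 recursive calls at each level.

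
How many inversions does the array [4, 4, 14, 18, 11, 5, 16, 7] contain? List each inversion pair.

Finding inversions in [4, 4, 14, 18, 11, 5, 16, 7]:

(2, 4): arr[2]=14 > arr[4]=11
(2, 5): arr[2]=14 > arr[5]=5
(2, 7): arr[2]=14 > arr[7]=7
(3, 4): arr[3]=18 > arr[4]=11
(3, 5): arr[3]=18 > arr[5]=5
(3, 6): arr[3]=18 > arr[6]=16
(3, 7): arr[3]=18 > arr[7]=7
(4, 5): arr[4]=11 > arr[5]=5
(4, 7): arr[4]=11 > arr[7]=7
(6, 7): arr[6]=16 > arr[7]=7

Total inversions: 10

The array has 10 inversion(s): (2,4), (2,5), (2,7), (3,4), (3,5), (3,6), (3,7), (4,5), (4,7), (6,7). Each pair (i,j) satisfies i < j and arr[i] > arr[j].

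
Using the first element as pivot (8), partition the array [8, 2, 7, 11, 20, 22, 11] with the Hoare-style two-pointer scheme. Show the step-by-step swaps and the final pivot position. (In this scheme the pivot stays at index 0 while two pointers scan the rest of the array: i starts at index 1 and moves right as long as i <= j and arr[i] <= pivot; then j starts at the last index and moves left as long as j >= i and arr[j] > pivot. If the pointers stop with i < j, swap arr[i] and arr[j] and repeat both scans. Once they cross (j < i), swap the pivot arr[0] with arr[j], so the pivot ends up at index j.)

Hoare-style two-pointer partition with pivot = 8:

Initial array: [8, 2, 7, 11, 20, 22, 11]

Pointers start at i = 1, j = 6.
i ends at 3, j ends at 2: the pointers have crossed (j < i), so scanning stops.

Swap pivot arr[0] with arr[2] to place pivot at position 2: [7, 2, 8, 11, 20, 22, 11]
Pivot position: 2

After partitioning with pivot 8, the array becomes [7, 2, 8, 11, 20, 22, 11]. The pivot is placed at index 2. All elements to the left of the pivot are <= 8, and all elements to the right are > 8.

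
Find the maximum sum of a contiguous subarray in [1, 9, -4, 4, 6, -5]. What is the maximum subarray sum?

Using Kadane's algorithm on [1, 9, -4, 4, 6, -5]:

Scanning through the array:
Position 1 (value 9): max_ending_here = 10, max_so_far = 10
Position 2 (value -4): max_ending_here = 6, max_so_far = 10
Position 3 (value 4): max_ending_here = 10, max_so_far = 10
Position 4 (value 6): max_ending_here = 16, max_so_far = 16
Position 5 (value -5): max_ending_here = 11, max_so_far = 16

Maximum subarray: [1, 9, -4, 4, 6]
Maximum sum: 16

The maximum subarray is [1, 9, -4, 4, 6] with sum 16. This subarray runs from index 0 to index 4.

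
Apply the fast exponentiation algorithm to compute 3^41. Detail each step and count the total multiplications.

Computing 3^41 by squaring (build up from 3^1; each line after the first costs one multiplication):

3^1 = 3
3^2 = (3^1)^2 = 3^2 = 9
3^4 = (3^2)^2 = 9^2 = 81
3^5 = 3 * 3^4 = 3 * 81 = 243
3^10 = (3^5)^2 = 243^2 = 59049
3^20 = (3^10)^2 = 59049^2 = 3486784401
3^40 = (3^20)^2 = 3486784401^2 = 12157665459056928801
3^41 = 3 * 3^40 = 3 * 12157665459056928801 = 36472996377170786403

Result: 36472996377170786403
Multiplications needed: 7 (7 lines after 3^1)

3^41 = 36472996377170786403. Using exponentiation by squaring, this requires 7 multiplications. The key idea: if the exponent is even, square the half-power; if odd, multiply by the base once.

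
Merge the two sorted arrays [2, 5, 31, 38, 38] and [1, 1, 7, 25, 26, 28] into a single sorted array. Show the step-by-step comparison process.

Merging process:

Compare 2 vs 1: take 1 from right. Merged: [1]
Compare 2 vs 1: take 1 from right. Merged: [1, 1]
Compare 2 vs 7: take 2 from left. Merged: [1, 1, 2]
Compare 5 vs 7: take 5 from left. Merged: [1, 1, 2, 5]
Compare 31 vs 7: take 7 from right. Merged: [1, 1, 2, 5, 7]
Compare 31 vs 25: take 25 from right. Merged: [1, 1, 2, 5, 7, 25]
Compare 31 vs 26: take 26 from right. Merged: [1, 1, 2, 5, 7, 25, 26]
Compare 31 vs 28: take 28 from right. Merged: [1, 1, 2, 5, 7, 25, 26, 28]
Append remaining from left: [31, 38, 38]. Merged: [1, 1, 2, 5, 7, 25, 26, 28, 31, 38, 38]

Final merged array: [1, 1, 2, 5, 7, 25, 26, 28, 31, 38, 38]
Total comparisons: 8

The merged array is [1, 1, 2, 5, 7, 25, 26, 28, 31, 38, 38], requiring 8 comparisons. The merge step runs in O(n) time where n is the total number of elements.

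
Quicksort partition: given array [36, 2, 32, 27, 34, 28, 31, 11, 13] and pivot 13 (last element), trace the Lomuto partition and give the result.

Lomuto partition with pivot = 13:

Initial array: [36, 2, 32, 27, 34, 28, 31, 11, 13]

arr[0]=36 > 13: no swap
arr[1]=2 <= 13: swap with position 0, array becomes [2, 36, 32, 27, 34, 28, 31, 11, 13]
arr[2]=32 > 13: no swap
arr[3]=27 > 13: no swap
arr[4]=34 > 13: no swap
arr[5]=28 > 13: no swap
arr[6]=31 > 13: no swap
arr[7]=11 <= 13: swap with position 1, array becomes [2, 11, 32, 27, 34, 28, 31, 36, 13]

Place pivot at position 2: [2, 11, 13, 27, 34, 28, 31, 36, 32]
Pivot position: 2

After partitioning with pivot 13, the array becomes [2, 11, 13, 27, 34, 28, 31, 36, 32]. The pivot is placed at index 2. All elements to the left of the pivot are <= 13, and all elements to the right are > 13.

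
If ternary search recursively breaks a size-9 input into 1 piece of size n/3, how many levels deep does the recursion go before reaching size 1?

For divide and conquer with division factor 3:

Problem sizes at each level:
Level 0: 9
Level 1: 3
Level 2: 1

The root is level 0 and the size-1 base case is level 2 (the tree spans levels 0 through 2, i.e. 3 levels counting the root), so the depth is the number of divisions: log_3(9) = 2

The recursion tree depth is log_3(9) = 2. At each level, the problem size is divided by 3, so it takes 2 divisions to reduce to a base case of size 1. The algorithm makes 1 recursive call at each level.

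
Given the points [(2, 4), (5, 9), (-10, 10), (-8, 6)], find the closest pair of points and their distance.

Computing all pairwise distances among 4 points:

d((2, 4), (5, 9)) = 5.831
d((2, 4), (-10, 10)) = 13.4164
d((2, 4), (-8, 6)) = 10.198
d((5, 9), (-10, 10)) = 15.0333
d((5, 9), (-8, 6)) = 13.3417
d((-10, 10), (-8, 6)) = 4.4721 <-- minimum

Closest pair: (-10, 10) and (-8, 6) with distance 4.4721

The closest pair is (-10, 10) and (-8, 6) with Euclidean distance 4.4721. For 4 points, brute-force pairwise comparison is shown above. For large n, the divide-and-conquer algorithm (sort by x, recurse on halves, check the dividing strip) achieves O(n log n).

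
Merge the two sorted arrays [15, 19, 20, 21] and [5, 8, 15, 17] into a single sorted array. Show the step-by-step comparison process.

Merging process:

Compare 15 vs 5: take 5 from right. Merged: [5]
Compare 15 vs 8: take 8 from right. Merged: [5, 8]
Compare 15 vs 15: take 15 from left. Merged: [5, 8, 15]
Compare 19 vs 15: take 15 from right. Merged: [5, 8, 15, 15]
Compare 19 vs 17: take 17 from right. Merged: [5, 8, 15, 15, 17]
Append remaining from left: [19, 20, 21]. Merged: [5, 8, 15, 15, 17, 19, 20, 21]

Final merged array: [5, 8, 15, 15, 17, 19, 20, 21]
Total comparisons: 5

The merged array is [5, 8, 15, 15, 17, 19, 20, 21], requiring 5 comparisons. The merge step runs in O(n) time where n is the total number of elements.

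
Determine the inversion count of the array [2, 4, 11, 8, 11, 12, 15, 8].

Finding inversions in [2, 4, 11, 8, 11, 12, 15, 8]:

(2, 3): arr[2]=11 > arr[3]=8
(2, 7): arr[2]=11 > arr[7]=8
(4, 7): arr[4]=11 > arr[7]=8
(5, 7): arr[5]=12 > arr[7]=8
(6, 7): arr[6]=15 > arr[7]=8

Total inversions: 5

The array has 5 inversion(s): (2,3), (2,7), (4,7), (5,7), (6,7). Each pair (i,j) satisfies i < j and arr[i] > arr[j].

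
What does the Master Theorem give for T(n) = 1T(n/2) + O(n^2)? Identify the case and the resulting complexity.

Master Theorem for T(n) = 1T(n/2) + O(n^2):

a = 1, b = 2, c = 2
log_b(a) = log_2(1) = 0.0000

Case 3: c = 2 > log_2(1) = 0.0000
T(n) = O(n^2) = O(n^2)

For T(n) = 1T(n/2) + O(n^2): log_2(1) = 0.0000. This is Case 3 of the Master Theorem (c > log_b(a), work dominated by root), giving O(n^2).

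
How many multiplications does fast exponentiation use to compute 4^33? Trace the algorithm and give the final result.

Computing 4^33 by squaring (build up from 4^1; each line after the first costs one multiplication):

4^1 = 4
4^2 = (4^1)^2 = 4^2 = 16
4^4 = (4^2)^2 = 16^2 = 256
4^8 = (4^4)^2 = 256^2 = 65536
4^16 = (4^8)^2 = 65536^2 = 4294967296
4^32 = (4^16)^2 = 4294967296^2 = 18446744073709551616
4^33 = 4 * 4^32 = 4 * 18446744073709551616 = 73786976294838206464

Result: 73786976294838206464
Multiplications needed: 6 (6 lines after 4^1)

4^33 = 73786976294838206464. Using exponentiation by squaring, this requires 6 multiplications. The key idea: if the exponent is even, square the half-power; if odd, multiply by the base once.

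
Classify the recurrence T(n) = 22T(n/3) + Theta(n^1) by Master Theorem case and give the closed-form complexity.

Master Theorem for T(n) = 22T(n/3) + O(n^1):

a = 22, b = 3, c = 1
log_b(a) = log_3(22) = 2.8136

Case 1: c = 1 < log_3(22) = 2.8136
T(n) = O(n^(log_3 22))

For T(n) = 22T(n/3) + O(n^1): log_3(22) = 2.8136. This is Case 1 of the Master Theorem (c < log_b(a), work dominated by leaves), giving O(n^(log_3 22)).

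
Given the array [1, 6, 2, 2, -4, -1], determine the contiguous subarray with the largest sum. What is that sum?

Using Kadane's algorithm on [1, 6, 2, 2, -4, -1]:

Scanning through the array:
Position 1 (value 6): max_ending_here = 7, max_so_far = 7
Position 2 (value 2): max_ending_here = 9, max_so_far = 9
Position 3 (value 2): max_ending_here = 11, max_so_far = 11
Position 4 (value -4): max_ending_here = 7, max_so_far = 11
Position 5 (value -1): max_ending_here = 6, max_so_far = 11

Maximum subarray: [1, 6, 2, 2]
Maximum sum: 11

The maximum subarray is [1, 6, 2, 2] with sum 11. This subarray runs from index 0 to index 3.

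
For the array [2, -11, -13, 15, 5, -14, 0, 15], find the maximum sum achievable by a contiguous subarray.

Using Kadane's algorithm on [2, -11, -13, 15, 5, -14, 0, 15]:

Scanning through the array:
Position 1 (value -11): max_ending_here = -9, max_so_far = 2
Position 2 (value -13): max_ending_here = -13, max_so_far = 2
Position 3 (value 15): max_ending_here = 15, max_so_far = 15
Position 4 (value 5): max_ending_here = 20, max_so_far = 20
Position 5 (value -14): max_ending_here = 6, max_so_far = 20
Position 6 (value 0): max_ending_here = 6, max_so_far = 20
Position 7 (value 15): max_ending_here = 21, max_so_far = 21

Maximum subarray: [15, 5, -14, 0, 15]
Maximum sum: 21

The maximum subarray is [15, 5, -14, 0, 15] with sum 21. This subarray runs from index 3 to index 7.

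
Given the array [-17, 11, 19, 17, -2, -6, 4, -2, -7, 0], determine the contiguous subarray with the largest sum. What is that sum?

Using Kadane's algorithm on [-17, 11, 19, 17, -2, -6, 4, -2, -7, 0]:

Scanning through the array:
Position 1 (value 11): max_ending_here = 11, max_so_far = 11
Position 2 (value 19): max_ending_here = 30, max_so_far = 30
Position 3 (value 17): max_ending_here = 47, max_so_far = 47
Position 4 (value -2): max_ending_here = 45, max_so_far = 47
Position 5 (value -6): max_ending_here = 39, max_so_far = 47
Position 6 (value 4): max_ending_here = 43, max_so_far = 47
Position 7 (value -2): max_ending_here = 41, max_so_far = 47
Position 8 (value -7): max_ending_here = 34, max_so_far = 47
Position 9 (value 0): max_ending_here = 34, max_so_far = 47

Maximum subarray: [11, 19, 17]
Maximum sum: 47

The maximum subarray is [11, 19, 17] with sum 47. This subarray runs from index 1 to index 3.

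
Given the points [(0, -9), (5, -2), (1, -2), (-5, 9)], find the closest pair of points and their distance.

Computing all pairwise distances among 4 points:

d((0, -9), (5, -2)) = 8.6023
d((0, -9), (1, -2)) = 7.0711
d((0, -9), (-5, 9)) = 18.6815
d((5, -2), (1, -2)) = 4.0 <-- minimum
d((5, -2), (-5, 9)) = 14.8661
d((1, -2), (-5, 9)) = 12.53

Closest pair: (5, -2) and (1, -2) with distance 4.0

The closest pair is (5, -2) and (1, -2) with Euclidean distance 4.0. For 4 points, brute-force pairwise comparison is shown above. For large n, the divide-and-conquer algorithm (sort by x, recurse on halves, check the dividing strip) achieves O(n log n).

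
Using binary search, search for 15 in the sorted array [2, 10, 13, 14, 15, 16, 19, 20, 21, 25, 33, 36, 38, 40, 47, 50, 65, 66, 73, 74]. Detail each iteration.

Binary search for 15 in [2, 10, 13, 14, 15, 16, 19, 20, 21, 25, 33, 36, 38, 40, 47, 50, 65, 66, 73, 74]:

lo=0, hi=19, mid=9, arr[mid]=25 -> 25 > 15, search left half
lo=0, hi=8, mid=4, arr[mid]=15 -> Found target at index 4!

Binary search finds 15 at index 4 after 2 comparisons. The search repeatedly halves the search space by comparing with the middle element.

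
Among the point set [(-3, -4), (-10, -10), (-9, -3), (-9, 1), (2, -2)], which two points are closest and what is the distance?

Computing all pairwise distances among 5 points:

d((-3, -4), (-10, -10)) = 9.2195
d((-3, -4), (-9, -3)) = 6.0828
d((-3, -4), (-9, 1)) = 7.8102
d((-3, -4), (2, -2)) = 5.3852
d((-10, -10), (-9, -3)) = 7.0711
d((-10, -10), (-9, 1)) = 11.0454
d((-10, -10), (2, -2)) = 14.4222
d((-9, -3), (-9, 1)) = 4.0 <-- minimum
d((-9, -3), (2, -2)) = 11.0454
d((-9, 1), (2, -2)) = 11.4018

Closest pair: (-9, -3) and (-9, 1) with distance 4.0

The closest pair is (-9, -3) and (-9, 1) with Euclidean distance 4.0. For 5 points, brute-force pairwise comparison is shown above. For large n, the divide-and-conquer algorithm (sort by x, recurse on halves, check the dividing strip) achieves O(n log n).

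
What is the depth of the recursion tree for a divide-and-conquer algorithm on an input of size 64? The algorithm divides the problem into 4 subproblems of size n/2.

For divide and conquer with division factor 2:

Problem sizes at each level:
Level 0: 64
Level 1: 32
Level 2: 16
Level 3: 8
Level 4: 4
Level 5: 2
Level 6: 1

The root is level 0 and the size-1 base case is level 6 (the tree spans levels 0 through 6, i.e. 7 levels counting the root), so the depth is the number of divisions: log_2(64) = 6

The recursion tree depth is log_2(64) = 6. At each level, the problem size is divided by 2, so it takes 6 divisions to reduce to a base case of size 1. The algorithm makes 4 recursive calls at each level.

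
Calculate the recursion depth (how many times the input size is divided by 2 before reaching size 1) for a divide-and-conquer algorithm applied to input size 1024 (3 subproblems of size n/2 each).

For divide and conquer with division factor 2:

Problem sizes at each level:
Level 0: 1024
Level 1: 512
Level 2: 256
Level 3: 128
Level 4: 64
Level 5: 32
Level 6: 16
Level 7: 8
Level 8: 4
Level 9: 2
Level 10: 1

The root is level 0 and the size-1 base case is level 10 (the tree spans levels 0 through 10, i.e. 11 levels counting the root), so the depth is the number of divisions: log_2(1024) = 10

The recursion tree depth is log_2(1024) = 10. At each level, the problem size is divided by 2, so it takes 10 divisions to reduce to a base case of size 1. The algorithm makes 3 recursive calls at each level.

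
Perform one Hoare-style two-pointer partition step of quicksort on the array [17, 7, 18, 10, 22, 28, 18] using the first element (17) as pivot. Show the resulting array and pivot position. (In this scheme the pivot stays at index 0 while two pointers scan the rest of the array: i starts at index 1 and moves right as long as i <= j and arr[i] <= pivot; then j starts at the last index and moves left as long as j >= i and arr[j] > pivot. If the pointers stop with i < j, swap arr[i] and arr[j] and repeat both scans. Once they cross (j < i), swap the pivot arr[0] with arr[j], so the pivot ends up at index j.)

Hoare-style two-pointer partition with pivot = 17:

Initial array: [17, 7, 18, 10, 22, 28, 18]

Pointers start at i = 1, j = 6.
i stops at index 2 (arr[2]=18 > 17), j stops at index 3 (arr[3]=10 <= 17): swap arr[2] and arr[3], array becomes [17, 7, 10, 18, 22, 28, 18]
i ends at 3, j ends at 2: the pointers have crossed (j < i), so scanning stops.

Swap pivot arr[0] with arr[2] to place pivot at position 2: [10, 7, 17, 18, 22, 28, 18]
Pivot position: 2

After partitioning with pivot 17, the array becomes [10, 7, 17, 18, 22, 28, 18]. The pivot is placed at index 2. All elements to the left of the pivot are <= 17, and all elements to the right are > 17.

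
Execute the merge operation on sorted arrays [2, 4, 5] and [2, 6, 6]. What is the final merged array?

Merging process:

Compare 2 vs 2: take 2 from left. Merged: [2]
Compare 4 vs 2: take 2 from right. Merged: [2, 2]
Compare 4 vs 6: take 4 from left. Merged: [2, 2, 4]
Compare 5 vs 6: take 5 from left. Merged: [2, 2, 4, 5]
Append remaining from right: [6, 6]. Merged: [2, 2, 4, 5, 6, 6]

Final merged array: [2, 2, 4, 5, 6, 6]
Total comparisons: 4

The merged array is [2, 2, 4, 5, 6, 6], requiring 4 comparisons. The merge step runs in O(n) time where n is the total number of elements.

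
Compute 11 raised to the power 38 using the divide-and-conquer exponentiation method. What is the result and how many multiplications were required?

Computing 11^38 by squaring (build up from 11^1; each line after the first costs one multiplication):

11^1 = 11
11^2 = (11^1)^2 = 11^2 = 121
11^4 = (11^2)^2 = 121^2 = 14641
11^8 = (11^4)^2 = 14641^2 = 214358881
11^9 = 11 * 11^8 = 11 * 214358881 = 2357947691
11^18 = (11^9)^2 = 2357947691^2 = 5559917313492231481
11^19 = 11 * 11^18 = 11 * 5559917313492231481 = 61159090448414546291
11^38 = (11^19)^2 = 61159090448414546291^2 = 3740434344477351388916475705363381856681

Result: 3740434344477351388916475705363381856681
Multiplications needed: 7 (7 lines after 11^1)

11^38 = 3740434344477351388916475705363381856681. Using exponentiation by squaring, this requires 7 multiplications. The key idea: if the exponent is even, square the half-power; if odd, multiply by the base once.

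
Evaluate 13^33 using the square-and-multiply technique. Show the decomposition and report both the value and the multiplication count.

Computing 13^33 by squaring (build up from 13^1; each line after the first costs one multiplication):

13^1 = 13
13^2 = (13^1)^2 = 13^2 = 169
13^4 = (13^2)^2 = 169^2 = 28561
13^8 = (13^4)^2 = 28561^2 = 815730721
13^16 = (13^8)^2 = 815730721^2 = 665416609183179841
13^32 = (13^16)^2 = 665416609183179841^2 = 442779263776840698304313192148785281
13^33 = 13 * 13^32 = 13 * 442779263776840698304313192148785281 = 5756130429098929077956071497934208653

Result: 5756130429098929077956071497934208653
Multiplications needed: 6 (6 lines after 13^1)

13^33 = 5756130429098929077956071497934208653. Using exponentiation by squaring, this requires 6 multiplications. The key idea: if the exponent is even, square the half-power; if odd, multiply by the base once.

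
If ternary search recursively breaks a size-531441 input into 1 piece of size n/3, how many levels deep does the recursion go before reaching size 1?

For divide and conquer with division factor 3:

Problem sizes at each level:
Level 0: 531441
Level 1: 177147
Level 2: 59049
Level 3: 19683
Level 4: 6561
Level 5: 2187
Level 6: 729
Level 7: 243
Level 8: 81
Level 9: 27
Level 10: 9
Level 11: 3
Level 12: 1

The root is level 0 and the size-1 base case is level 12 (the tree spans levels 0 through 12, i.e. 13 levels counting the root), so the depth is the number of divisions: log_3(531441) = 12

The recursion tree depth is log_3(531441) = 12. At each level, the problem size is divided by 3, so it takes 12 divisions to reduce to a base case of size 1. The algorithm makes 1 recursive call at each level.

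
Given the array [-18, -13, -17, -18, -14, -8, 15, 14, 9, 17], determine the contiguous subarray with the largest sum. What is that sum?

Using Kadane's algorithm on [-18, -13, -17, -18, -14, -8, 15, 14, 9, 17]:

Scanning through the array:
Position 1 (value -13): max_ending_here = -13, max_so_far = -13
Position 2 (value -17): max_ending_here = -17, max_so_far = -13
Position 3 (value -18): max_ending_here = -18, max_so_far = -13
Position 4 (value -14): max_ending_here = -14, max_so_far = -13
Position 5 (value -8): max_ending_here = -8, max_so_far = -8
Position 6 (value 15): max_ending_here = 15, max_so_far = 15
Position 7 (value 14): max_ending_here = 29, max_so_far = 29
Position 8 (value 9): max_ending_here = 38, max_so_far = 38
Position 9 (value 17): max_ending_here = 55, max_so_far = 55

Maximum subarray: [15, 14, 9, 17]
Maximum sum: 55

The maximum subarray is [15, 14, 9, 17] with sum 55. This subarray runs from index 6 to index 9.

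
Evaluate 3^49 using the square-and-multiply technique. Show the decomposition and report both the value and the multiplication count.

Computing 3^49 by squaring (build up from 3^1; each line after the first costs one multiplication):

3^1 = 3
3^2 = (3^1)^2 = 3^2 = 9
3^3 = 3 * 3^2 = 3 * 9 = 27
3^6 = (3^3)^2 = 27^2 = 729
3^12 = (3^6)^2 = 729^2 = 531441
3^24 = (3^12)^2 = 531441^2 = 282429536481
3^48 = (3^24)^2 = 282429536481^2 = 79766443076872509863361
3^49 = 3 * 3^48 = 3 * 79766443076872509863361 = 239299329230617529590083

Result: 239299329230617529590083
Multiplications needed: 7 (7 lines after 3^1)

3^49 = 239299329230617529590083. Using exponentiation by squaring, this requires 7 multiplications. The key idea: if the exponent is even, square the half-power; if odd, multiply by the base once.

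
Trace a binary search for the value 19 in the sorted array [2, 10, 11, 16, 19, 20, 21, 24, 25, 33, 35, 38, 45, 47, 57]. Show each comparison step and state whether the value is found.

Binary search for 19 in [2, 10, 11, 16, 19, 20, 21, 24, 25, 33, 35, 38, 45, 47, 57]:

lo=0, hi=14, mid=7, arr[mid]=24 -> 24 > 19, search left half
lo=0, hi=6, mid=3, arr[mid]=16 -> 16 < 19, search right half
lo=4, hi=6, mid=5, arr[mid]=20 -> 20 > 19, search left half
lo=4, hi=4, mid=4, arr[mid]=19 -> Found target at index 4!

Binary search finds 19 at index 4 after 4 comparisons. The search repeatedly halves the search space by comparing with the middle element.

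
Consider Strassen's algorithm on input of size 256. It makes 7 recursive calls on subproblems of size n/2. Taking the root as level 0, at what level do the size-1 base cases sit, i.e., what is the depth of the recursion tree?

For divide and conquer with division factor 2:

Problem sizes at each level:
Level 0: 256
Level 1: 128
Level 2: 64
Level 3: 32
Level 4: 16
Level 5: 8
Level 6: 4
Level 7: 2
Level 8: 1

The root is level 0 and the size-1 base case is level 8 (the tree spans levels 0 through 8, i.e. 9 levels counting the root), so the depth is the number of divisions: log_2(256) = 8

The recursion tree depth is log_2(256) = 8. At each level, the problem size is divided by 2, so it takes 8 divisions to reduce to a base case of size 1. The algorithm makes 7 recursive calls at each level.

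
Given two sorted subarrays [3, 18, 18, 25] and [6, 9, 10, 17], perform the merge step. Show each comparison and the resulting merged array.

Merging process:

Compare 3 vs 6: take 3 from left. Merged: [3]
Compare 18 vs 6: take 6 from right. Merged: [3, 6]
Compare 18 vs 9: take 9 from right. Merged: [3, 6, 9]
Compare 18 vs 10: take 10 from right. Merged: [3, 6, 9, 10]
Compare 18 vs 17: take 17 from right. Merged: [3, 6, 9, 10, 17]
Append remaining from left: [18, 18, 25]. Merged: [3, 6, 9, 10, 17, 18, 18, 25]

Final merged array: [3, 6, 9, 10, 17, 18, 18, 25]
Total comparisons: 5

The merged array is [3, 6, 9, 10, 17, 18, 18, 25], requiring 5 comparisons. The merge step runs in O(n) time where n is the total number of elements.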